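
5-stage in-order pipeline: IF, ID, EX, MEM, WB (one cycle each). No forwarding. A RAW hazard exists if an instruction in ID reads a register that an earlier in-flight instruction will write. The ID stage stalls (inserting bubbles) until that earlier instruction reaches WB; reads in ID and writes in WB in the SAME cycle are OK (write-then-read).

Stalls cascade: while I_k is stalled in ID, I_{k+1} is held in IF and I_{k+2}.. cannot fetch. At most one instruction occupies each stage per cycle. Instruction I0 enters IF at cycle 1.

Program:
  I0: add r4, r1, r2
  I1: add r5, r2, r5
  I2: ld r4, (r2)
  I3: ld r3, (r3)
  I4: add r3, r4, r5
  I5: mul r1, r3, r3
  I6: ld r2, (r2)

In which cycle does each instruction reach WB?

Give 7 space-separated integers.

Answer: 5 6 7 8 10 13 14

Derivation:
I0 add r4 <- r1,r2: IF@1 ID@2 stall=0 (-) EX@3 MEM@4 WB@5
I1 add r5 <- r2,r5: IF@2 ID@3 stall=0 (-) EX@4 MEM@5 WB@6
I2 ld r4 <- r2: IF@3 ID@4 stall=0 (-) EX@5 MEM@6 WB@7
I3 ld r3 <- r3: IF@4 ID@5 stall=0 (-) EX@6 MEM@7 WB@8
I4 add r3 <- r4,r5: IF@5 ID@6 stall=1 (RAW on I2.r4 (WB@7)) EX@8 MEM@9 WB@10
I5 mul r1 <- r3,r3: IF@6 ID@8 stall=2 (RAW on I4.r3 (WB@10)) EX@11 MEM@12 WB@13
I6 ld r2 <- r2: IF@8 ID@11 stall=0 (-) EX@12 MEM@13 WB@14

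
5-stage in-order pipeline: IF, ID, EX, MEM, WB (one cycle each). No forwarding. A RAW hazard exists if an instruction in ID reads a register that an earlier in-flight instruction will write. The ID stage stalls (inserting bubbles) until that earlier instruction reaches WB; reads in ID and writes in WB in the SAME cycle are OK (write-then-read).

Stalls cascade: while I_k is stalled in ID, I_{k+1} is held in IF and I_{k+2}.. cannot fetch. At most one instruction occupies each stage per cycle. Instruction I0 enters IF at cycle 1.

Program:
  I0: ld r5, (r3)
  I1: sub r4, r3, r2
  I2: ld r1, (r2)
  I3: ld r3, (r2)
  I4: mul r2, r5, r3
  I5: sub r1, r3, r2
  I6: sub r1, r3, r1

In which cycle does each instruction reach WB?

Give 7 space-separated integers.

Answer: 5 6 7 8 11 14 17

Derivation:
I0 ld r5 <- r3: IF@1 ID@2 stall=0 (-) EX@3 MEM@4 WB@5
I1 sub r4 <- r3,r2: IF@2 ID@3 stall=0 (-) EX@4 MEM@5 WB@6
I2 ld r1 <- r2: IF@3 ID@4 stall=0 (-) EX@5 MEM@6 WB@7
I3 ld r3 <- r2: IF@4 ID@5 stall=0 (-) EX@6 MEM@7 WB@8
I4 mul r2 <- r5,r3: IF@5 ID@6 stall=2 (RAW on I3.r3 (WB@8)) EX@9 MEM@10 WB@11
I5 sub r1 <- r3,r2: IF@6 ID@9 stall=2 (RAW on I4.r2 (WB@11)) EX@12 MEM@13 WB@14
I6 sub r1 <- r3,r1: IF@9 ID@12 stall=2 (RAW on I5.r1 (WB@14)) EX@15 MEM@16 WB@17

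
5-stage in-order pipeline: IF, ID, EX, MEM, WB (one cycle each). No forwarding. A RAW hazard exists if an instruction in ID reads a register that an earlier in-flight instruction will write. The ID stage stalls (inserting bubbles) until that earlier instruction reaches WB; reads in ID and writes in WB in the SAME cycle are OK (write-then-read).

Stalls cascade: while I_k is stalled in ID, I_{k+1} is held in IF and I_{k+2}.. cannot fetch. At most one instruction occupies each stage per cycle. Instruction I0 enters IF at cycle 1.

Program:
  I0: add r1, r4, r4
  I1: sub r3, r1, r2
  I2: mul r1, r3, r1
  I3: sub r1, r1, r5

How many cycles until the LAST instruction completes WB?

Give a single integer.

I0 add r1 <- r4,r4: IF@1 ID@2 stall=0 (-) EX@3 MEM@4 WB@5
I1 sub r3 <- r1,r2: IF@2 ID@3 stall=2 (RAW on I0.r1 (WB@5)) EX@6 MEM@7 WB@8
I2 mul r1 <- r3,r1: IF@3 ID@6 stall=2 (RAW on I1.r3 (WB@8)) EX@9 MEM@10 WB@11
I3 sub r1 <- r1,r5: IF@6 ID@9 stall=2 (RAW on I2.r1 (WB@11)) EX@12 MEM@13 WB@14

Answer: 14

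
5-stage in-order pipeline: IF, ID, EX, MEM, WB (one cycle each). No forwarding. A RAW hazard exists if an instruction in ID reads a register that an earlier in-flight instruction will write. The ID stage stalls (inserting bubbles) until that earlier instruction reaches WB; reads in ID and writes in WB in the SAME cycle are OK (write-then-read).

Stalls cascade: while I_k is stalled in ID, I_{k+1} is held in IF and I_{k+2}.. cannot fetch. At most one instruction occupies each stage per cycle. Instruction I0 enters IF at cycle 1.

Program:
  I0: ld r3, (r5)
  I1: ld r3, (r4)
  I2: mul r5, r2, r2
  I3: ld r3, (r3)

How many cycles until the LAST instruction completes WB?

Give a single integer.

Answer: 9

Derivation:
I0 ld r3 <- r5: IF@1 ID@2 stall=0 (-) EX@3 MEM@4 WB@5
I1 ld r3 <- r4: IF@2 ID@3 stall=0 (-) EX@4 MEM@5 WB@6
I2 mul r5 <- r2,r2: IF@3 ID@4 stall=0 (-) EX@5 MEM@6 WB@7
I3 ld r3 <- r3: IF@4 ID@5 stall=1 (RAW on I1.r3 (WB@6)) EX@7 MEM@8 WB@9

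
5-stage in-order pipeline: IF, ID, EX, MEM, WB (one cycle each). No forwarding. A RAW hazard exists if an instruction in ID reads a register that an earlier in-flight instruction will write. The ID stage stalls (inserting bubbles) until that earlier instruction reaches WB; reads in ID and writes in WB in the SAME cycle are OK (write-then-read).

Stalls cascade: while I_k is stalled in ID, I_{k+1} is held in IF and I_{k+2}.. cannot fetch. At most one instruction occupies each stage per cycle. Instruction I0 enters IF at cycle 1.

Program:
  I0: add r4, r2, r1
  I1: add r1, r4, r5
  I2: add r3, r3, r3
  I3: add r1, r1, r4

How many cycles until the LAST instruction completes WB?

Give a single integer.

Answer: 11

Derivation:
I0 add r4 <- r2,r1: IF@1 ID@2 stall=0 (-) EX@3 MEM@4 WB@5
I1 add r1 <- r4,r5: IF@2 ID@3 stall=2 (RAW on I0.r4 (WB@5)) EX@6 MEM@7 WB@8
I2 add r3 <- r3,r3: IF@3 ID@6 stall=0 (-) EX@7 MEM@8 WB@9
I3 add r1 <- r1,r4: IF@6 ID@7 stall=1 (RAW on I1.r1 (WB@8)) EX@9 MEM@10 WB@11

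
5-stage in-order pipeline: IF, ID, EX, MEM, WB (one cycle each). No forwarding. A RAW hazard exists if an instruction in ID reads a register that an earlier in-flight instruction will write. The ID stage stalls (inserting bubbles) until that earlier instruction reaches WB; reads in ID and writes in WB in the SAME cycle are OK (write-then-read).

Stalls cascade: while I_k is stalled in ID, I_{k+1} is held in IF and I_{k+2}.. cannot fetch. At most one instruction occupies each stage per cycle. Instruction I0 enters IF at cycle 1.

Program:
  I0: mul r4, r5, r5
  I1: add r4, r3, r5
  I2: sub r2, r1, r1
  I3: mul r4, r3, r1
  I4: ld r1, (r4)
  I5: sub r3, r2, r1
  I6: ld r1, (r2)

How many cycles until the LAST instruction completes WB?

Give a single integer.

I0 mul r4 <- r5,r5: IF@1 ID@2 stall=0 (-) EX@3 MEM@4 WB@5
I1 add r4 <- r3,r5: IF@2 ID@3 stall=0 (-) EX@4 MEM@5 WB@6
I2 sub r2 <- r1,r1: IF@3 ID@4 stall=0 (-) EX@5 MEM@6 WB@7
I3 mul r4 <- r3,r1: IF@4 ID@5 stall=0 (-) EX@6 MEM@7 WB@8
I4 ld r1 <- r4: IF@5 ID@6 stall=2 (RAW on I3.r4 (WB@8)) EX@9 MEM@10 WB@11
I5 sub r3 <- r2,r1: IF@6 ID@9 stall=2 (RAW on I4.r1 (WB@11)) EX@12 MEM@13 WB@14
I6 ld r1 <- r2: IF@9 ID@12 stall=0 (-) EX@13 MEM@14 WB@15

Answer: 15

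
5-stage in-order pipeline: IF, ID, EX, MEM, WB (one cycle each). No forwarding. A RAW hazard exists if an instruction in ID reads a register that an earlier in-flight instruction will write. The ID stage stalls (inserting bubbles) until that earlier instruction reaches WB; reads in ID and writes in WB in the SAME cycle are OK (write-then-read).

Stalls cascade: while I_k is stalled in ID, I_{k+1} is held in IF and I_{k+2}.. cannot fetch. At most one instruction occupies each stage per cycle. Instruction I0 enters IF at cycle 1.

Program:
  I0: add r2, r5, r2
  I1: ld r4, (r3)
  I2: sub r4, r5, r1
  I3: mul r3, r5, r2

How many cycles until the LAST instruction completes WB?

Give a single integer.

I0 add r2 <- r5,r2: IF@1 ID@2 stall=0 (-) EX@3 MEM@4 WB@5
I1 ld r4 <- r3: IF@2 ID@3 stall=0 (-) EX@4 MEM@5 WB@6
I2 sub r4 <- r5,r1: IF@3 ID@4 stall=0 (-) EX@5 MEM@6 WB@7
I3 mul r3 <- r5,r2: IF@4 ID@5 stall=0 (-) EX@6 MEM@7 WB@8

Answer: 8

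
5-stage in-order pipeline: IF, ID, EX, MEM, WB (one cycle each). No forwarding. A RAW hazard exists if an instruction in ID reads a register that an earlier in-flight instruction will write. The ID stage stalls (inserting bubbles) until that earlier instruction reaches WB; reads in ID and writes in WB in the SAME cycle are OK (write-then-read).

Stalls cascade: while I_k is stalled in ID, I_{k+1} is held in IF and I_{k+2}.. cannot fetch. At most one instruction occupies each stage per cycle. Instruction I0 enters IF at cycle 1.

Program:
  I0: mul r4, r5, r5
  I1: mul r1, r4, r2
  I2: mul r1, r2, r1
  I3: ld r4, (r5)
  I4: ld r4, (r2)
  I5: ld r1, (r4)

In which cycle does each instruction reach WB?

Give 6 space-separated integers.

I0 mul r4 <- r5,r5: IF@1 ID@2 stall=0 (-) EX@3 MEM@4 WB@5
I1 mul r1 <- r4,r2: IF@2 ID@3 stall=2 (RAW on I0.r4 (WB@5)) EX@6 MEM@7 WB@8
I2 mul r1 <- r2,r1: IF@3 ID@6 stall=2 (RAW on I1.r1 (WB@8)) EX@9 MEM@10 WB@11
I3 ld r4 <- r5: IF@6 ID@9 stall=0 (-) EX@10 MEM@11 WB@12
I4 ld r4 <- r2: IF@9 ID@10 stall=0 (-) EX@11 MEM@12 WB@13
I5 ld r1 <- r4: IF@10 ID@11 stall=2 (RAW on I4.r4 (WB@13)) EX@14 MEM@15 WB@16

Answer: 5 8 11 12 13 16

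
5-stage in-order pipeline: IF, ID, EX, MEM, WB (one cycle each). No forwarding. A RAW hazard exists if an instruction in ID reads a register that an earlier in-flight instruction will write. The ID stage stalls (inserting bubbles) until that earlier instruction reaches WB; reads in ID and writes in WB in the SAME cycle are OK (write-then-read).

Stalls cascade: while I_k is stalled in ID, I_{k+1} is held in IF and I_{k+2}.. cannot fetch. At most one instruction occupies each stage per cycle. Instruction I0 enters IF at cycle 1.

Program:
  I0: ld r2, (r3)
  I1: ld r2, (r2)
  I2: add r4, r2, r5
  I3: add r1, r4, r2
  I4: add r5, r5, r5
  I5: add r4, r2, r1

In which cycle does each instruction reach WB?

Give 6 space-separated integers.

Answer: 5 8 11 14 15 17

Derivation:
I0 ld r2 <- r3: IF@1 ID@2 stall=0 (-) EX@3 MEM@4 WB@5
I1 ld r2 <- r2: IF@2 ID@3 stall=2 (RAW on I0.r2 (WB@5)) EX@6 MEM@7 WB@8
I2 add r4 <- r2,r5: IF@3 ID@6 stall=2 (RAW on I1.r2 (WB@8)) EX@9 MEM@10 WB@11
I3 add r1 <- r4,r2: IF@6 ID@9 stall=2 (RAW on I2.r4 (WB@11)) EX@12 MEM@13 WB@14
I4 add r5 <- r5,r5: IF@9 ID@12 stall=0 (-) EX@13 MEM@14 WB@15
I5 add r4 <- r2,r1: IF@12 ID@13 stall=1 (RAW on I3.r1 (WB@14)) EX@15 MEM@16 WB@17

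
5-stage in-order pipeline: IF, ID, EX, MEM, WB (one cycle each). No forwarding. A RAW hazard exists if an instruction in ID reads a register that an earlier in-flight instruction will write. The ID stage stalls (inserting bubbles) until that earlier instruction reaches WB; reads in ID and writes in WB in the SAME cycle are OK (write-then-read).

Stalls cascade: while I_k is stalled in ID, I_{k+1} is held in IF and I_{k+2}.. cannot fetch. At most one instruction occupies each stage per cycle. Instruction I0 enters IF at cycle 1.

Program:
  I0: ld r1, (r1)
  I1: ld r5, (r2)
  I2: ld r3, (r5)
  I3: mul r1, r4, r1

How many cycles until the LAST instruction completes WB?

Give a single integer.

I0 ld r1 <- r1: IF@1 ID@2 stall=0 (-) EX@3 MEM@4 WB@5
I1 ld r5 <- r2: IF@2 ID@3 stall=0 (-) EX@4 MEM@5 WB@6
I2 ld r3 <- r5: IF@3 ID@4 stall=2 (RAW on I1.r5 (WB@6)) EX@7 MEM@8 WB@9
I3 mul r1 <- r4,r1: IF@4 ID@7 stall=0 (-) EX@8 MEM@9 WB@10

Answer: 10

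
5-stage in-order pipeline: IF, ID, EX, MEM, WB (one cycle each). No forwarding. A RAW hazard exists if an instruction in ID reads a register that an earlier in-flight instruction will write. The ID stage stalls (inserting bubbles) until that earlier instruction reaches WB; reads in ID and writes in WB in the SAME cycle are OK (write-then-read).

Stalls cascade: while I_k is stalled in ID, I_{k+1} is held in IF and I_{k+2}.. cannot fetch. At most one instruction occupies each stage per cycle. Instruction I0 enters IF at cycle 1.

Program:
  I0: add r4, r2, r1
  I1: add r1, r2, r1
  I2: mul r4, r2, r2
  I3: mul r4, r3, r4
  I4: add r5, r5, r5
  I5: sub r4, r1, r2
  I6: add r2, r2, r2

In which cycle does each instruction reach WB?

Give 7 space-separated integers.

Answer: 5 6 7 10 11 12 13

Derivation:
I0 add r4 <- r2,r1: IF@1 ID@2 stall=0 (-) EX@3 MEM@4 WB@5
I1 add r1 <- r2,r1: IF@2 ID@3 stall=0 (-) EX@4 MEM@5 WB@6
I2 mul r4 <- r2,r2: IF@3 ID@4 stall=0 (-) EX@5 MEM@6 WB@7
I3 mul r4 <- r3,r4: IF@4 ID@5 stall=2 (RAW on I2.r4 (WB@7)) EX@8 MEM@9 WB@10
I4 add r5 <- r5,r5: IF@5 ID@8 stall=0 (-) EX@9 MEM@10 WB@11
I5 sub r4 <- r1,r2: IF@8 ID@9 stall=0 (-) EX@10 MEM@11 WB@12
I6 add r2 <- r2,r2: IF@9 ID@10 stall=0 (-) EX@11 MEM@12 WB@13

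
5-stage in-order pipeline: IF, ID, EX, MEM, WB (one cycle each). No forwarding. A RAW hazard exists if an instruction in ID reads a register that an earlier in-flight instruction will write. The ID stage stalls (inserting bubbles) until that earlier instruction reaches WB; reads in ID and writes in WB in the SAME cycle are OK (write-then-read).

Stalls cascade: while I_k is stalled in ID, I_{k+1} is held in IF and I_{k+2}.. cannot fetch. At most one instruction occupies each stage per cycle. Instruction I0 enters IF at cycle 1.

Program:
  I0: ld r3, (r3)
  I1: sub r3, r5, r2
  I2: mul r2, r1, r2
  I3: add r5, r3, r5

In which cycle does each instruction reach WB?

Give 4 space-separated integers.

Answer: 5 6 7 9

Derivation:
I0 ld r3 <- r3: IF@1 ID@2 stall=0 (-) EX@3 MEM@4 WB@5
I1 sub r3 <- r5,r2: IF@2 ID@3 stall=0 (-) EX@4 MEM@5 WB@6
I2 mul r2 <- r1,r2: IF@3 ID@4 stall=0 (-) EX@5 MEM@6 WB@7
I3 add r5 <- r3,r5: IF@4 ID@5 stall=1 (RAW on I1.r3 (WB@6)) EX@7 MEM@8 WB@9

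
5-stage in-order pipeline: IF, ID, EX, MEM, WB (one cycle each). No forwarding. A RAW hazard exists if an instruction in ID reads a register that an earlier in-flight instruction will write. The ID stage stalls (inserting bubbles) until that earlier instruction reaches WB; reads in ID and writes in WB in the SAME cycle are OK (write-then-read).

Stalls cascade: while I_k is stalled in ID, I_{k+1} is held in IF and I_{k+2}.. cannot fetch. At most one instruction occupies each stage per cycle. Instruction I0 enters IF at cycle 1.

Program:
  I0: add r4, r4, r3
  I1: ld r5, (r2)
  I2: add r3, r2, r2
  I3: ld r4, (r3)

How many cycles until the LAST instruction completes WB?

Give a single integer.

I0 add r4 <- r4,r3: IF@1 ID@2 stall=0 (-) EX@3 MEM@4 WB@5
I1 ld r5 <- r2: IF@2 ID@3 stall=0 (-) EX@4 MEM@5 WB@6
I2 add r3 <- r2,r2: IF@3 ID@4 stall=0 (-) EX@5 MEM@6 WB@7
I3 ld r4 <- r3: IF@4 ID@5 stall=2 (RAW on I2.r3 (WB@7)) EX@8 MEM@9 WB@10

Answer: 10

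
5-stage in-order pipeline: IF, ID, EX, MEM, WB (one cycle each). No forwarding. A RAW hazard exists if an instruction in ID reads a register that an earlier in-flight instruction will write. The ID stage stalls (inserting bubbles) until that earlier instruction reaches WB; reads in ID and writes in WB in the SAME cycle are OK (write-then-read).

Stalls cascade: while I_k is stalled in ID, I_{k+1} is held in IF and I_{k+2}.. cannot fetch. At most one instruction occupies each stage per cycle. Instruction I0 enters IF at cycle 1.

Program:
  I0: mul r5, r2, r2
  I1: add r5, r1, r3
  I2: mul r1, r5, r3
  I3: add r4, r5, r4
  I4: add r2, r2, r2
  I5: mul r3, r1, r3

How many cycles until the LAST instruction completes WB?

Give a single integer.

I0 mul r5 <- r2,r2: IF@1 ID@2 stall=0 (-) EX@3 MEM@4 WB@5
I1 add r5 <- r1,r3: IF@2 ID@3 stall=0 (-) EX@4 MEM@5 WB@6
I2 mul r1 <- r5,r3: IF@3 ID@4 stall=2 (RAW on I1.r5 (WB@6)) EX@7 MEM@8 WB@9
I3 add r4 <- r5,r4: IF@4 ID@7 stall=0 (-) EX@8 MEM@9 WB@10
I4 add r2 <- r2,r2: IF@7 ID@8 stall=0 (-) EX@9 MEM@10 WB@11
I5 mul r3 <- r1,r3: IF@8 ID@9 stall=0 (-) EX@10 MEM@11 WB@12

Answer: 12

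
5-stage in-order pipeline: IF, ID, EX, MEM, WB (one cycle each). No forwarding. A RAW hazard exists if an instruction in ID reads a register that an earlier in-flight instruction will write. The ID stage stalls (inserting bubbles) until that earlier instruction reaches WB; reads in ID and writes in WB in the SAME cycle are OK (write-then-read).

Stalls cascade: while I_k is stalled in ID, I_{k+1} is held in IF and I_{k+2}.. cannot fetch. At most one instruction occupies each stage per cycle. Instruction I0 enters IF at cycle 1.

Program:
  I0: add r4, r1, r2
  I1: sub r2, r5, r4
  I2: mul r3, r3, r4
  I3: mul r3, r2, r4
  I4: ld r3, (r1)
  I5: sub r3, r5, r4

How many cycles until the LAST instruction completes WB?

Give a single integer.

I0 add r4 <- r1,r2: IF@1 ID@2 stall=0 (-) EX@3 MEM@4 WB@5
I1 sub r2 <- r5,r4: IF@2 ID@3 stall=2 (RAW on I0.r4 (WB@5)) EX@6 MEM@7 WB@8
I2 mul r3 <- r3,r4: IF@3 ID@6 stall=0 (-) EX@7 MEM@8 WB@9
I3 mul r3 <- r2,r4: IF@6 ID@7 stall=1 (RAW on I1.r2 (WB@8)) EX@9 MEM@10 WB@11
I4 ld r3 <- r1: IF@7 ID@9 stall=0 (-) EX@10 MEM@11 WB@12
I5 sub r3 <- r5,r4: IF@9 ID@10 stall=0 (-) EX@11 MEM@12 WB@13

Answer: 13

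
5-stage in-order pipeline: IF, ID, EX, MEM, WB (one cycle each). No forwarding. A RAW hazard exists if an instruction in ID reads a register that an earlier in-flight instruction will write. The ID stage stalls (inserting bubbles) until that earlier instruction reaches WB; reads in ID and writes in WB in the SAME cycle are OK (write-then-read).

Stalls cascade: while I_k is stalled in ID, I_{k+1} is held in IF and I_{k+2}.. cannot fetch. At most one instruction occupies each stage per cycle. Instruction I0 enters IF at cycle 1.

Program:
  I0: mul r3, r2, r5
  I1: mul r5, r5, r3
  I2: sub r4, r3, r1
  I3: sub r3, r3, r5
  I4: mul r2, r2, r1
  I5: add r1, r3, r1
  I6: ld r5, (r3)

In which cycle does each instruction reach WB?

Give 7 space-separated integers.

I0 mul r3 <- r2,r5: IF@1 ID@2 stall=0 (-) EX@3 MEM@4 WB@5
I1 mul r5 <- r5,r3: IF@2 ID@3 stall=2 (RAW on I0.r3 (WB@5)) EX@6 MEM@7 WB@8
I2 sub r4 <- r3,r1: IF@3 ID@6 stall=0 (-) EX@7 MEM@8 WB@9
I3 sub r3 <- r3,r5: IF@6 ID@7 stall=1 (RAW on I1.r5 (WB@8)) EX@9 MEM@10 WB@11
I4 mul r2 <- r2,r1: IF@7 ID@9 stall=0 (-) EX@10 MEM@11 WB@12
I5 add r1 <- r3,r1: IF@9 ID@10 stall=1 (RAW on I3.r3 (WB@11)) EX@12 MEM@13 WB@14
I6 ld r5 <- r3: IF@10 ID@12 stall=0 (-) EX@13 MEM@14 WB@15

Answer: 5 8 9 11 12 14 15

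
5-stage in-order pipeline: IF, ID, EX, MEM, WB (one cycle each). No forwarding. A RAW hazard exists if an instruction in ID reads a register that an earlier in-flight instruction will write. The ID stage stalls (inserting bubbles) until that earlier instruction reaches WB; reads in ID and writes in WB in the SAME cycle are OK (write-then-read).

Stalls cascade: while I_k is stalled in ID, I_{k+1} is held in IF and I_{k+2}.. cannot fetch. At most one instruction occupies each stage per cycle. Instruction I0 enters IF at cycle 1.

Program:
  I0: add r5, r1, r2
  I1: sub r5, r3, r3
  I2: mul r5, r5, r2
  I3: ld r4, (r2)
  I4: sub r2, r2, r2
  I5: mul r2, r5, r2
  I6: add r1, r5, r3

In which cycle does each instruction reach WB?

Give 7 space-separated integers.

I0 add r5 <- r1,r2: IF@1 ID@2 stall=0 (-) EX@3 MEM@4 WB@5
I1 sub r5 <- r3,r3: IF@2 ID@3 stall=0 (-) EX@4 MEM@5 WB@6
I2 mul r5 <- r5,r2: IF@3 ID@4 stall=2 (RAW on I1.r5 (WB@6)) EX@7 MEM@8 WB@9
I3 ld r4 <- r2: IF@4 ID@7 stall=0 (-) EX@8 MEM@9 WB@10
I4 sub r2 <- r2,r2: IF@7 ID@8 stall=0 (-) EX@9 MEM@10 WB@11
I5 mul r2 <- r5,r2: IF@8 ID@9 stall=2 (RAW on I4.r2 (WB@11)) EX@12 MEM@13 WB@14
I6 add r1 <- r5,r3: IF@9 ID@12 stall=0 (-) EX@13 MEM@14 WB@15

Answer: 5 6 9 10 11 14 15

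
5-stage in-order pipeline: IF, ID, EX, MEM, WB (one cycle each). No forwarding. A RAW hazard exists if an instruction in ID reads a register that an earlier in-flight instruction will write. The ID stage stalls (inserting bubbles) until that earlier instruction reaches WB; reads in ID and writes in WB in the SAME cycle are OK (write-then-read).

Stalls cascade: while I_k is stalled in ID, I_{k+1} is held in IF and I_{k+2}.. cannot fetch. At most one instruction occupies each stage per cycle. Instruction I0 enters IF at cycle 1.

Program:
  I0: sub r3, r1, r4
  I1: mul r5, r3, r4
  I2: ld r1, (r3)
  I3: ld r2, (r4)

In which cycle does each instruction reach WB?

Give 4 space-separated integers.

Answer: 5 8 9 10

Derivation:
I0 sub r3 <- r1,r4: IF@1 ID@2 stall=0 (-) EX@3 MEM@4 WB@5
I1 mul r5 <- r3,r4: IF@2 ID@3 stall=2 (RAW on I0.r3 (WB@5)) EX@6 MEM@7 WB@8
I2 ld r1 <- r3: IF@3 ID@6 stall=0 (-) EX@7 MEM@8 WB@9
I3 ld r2 <- r4: IF@6 ID@7 stall=0 (-) EX@8 MEM@9 WB@10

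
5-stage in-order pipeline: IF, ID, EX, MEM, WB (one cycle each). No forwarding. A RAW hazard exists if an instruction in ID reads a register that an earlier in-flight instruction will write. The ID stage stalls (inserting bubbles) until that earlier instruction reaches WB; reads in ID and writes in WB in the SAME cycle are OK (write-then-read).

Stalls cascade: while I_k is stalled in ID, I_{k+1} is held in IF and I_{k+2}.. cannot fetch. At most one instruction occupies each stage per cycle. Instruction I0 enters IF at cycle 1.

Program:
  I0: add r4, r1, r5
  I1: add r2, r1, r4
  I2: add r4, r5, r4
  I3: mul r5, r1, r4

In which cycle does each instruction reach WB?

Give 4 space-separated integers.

I0 add r4 <- r1,r5: IF@1 ID@2 stall=0 (-) EX@3 MEM@4 WB@5
I1 add r2 <- r1,r4: IF@2 ID@3 stall=2 (RAW on I0.r4 (WB@5)) EX@6 MEM@7 WB@8
I2 add r4 <- r5,r4: IF@3 ID@6 stall=0 (-) EX@7 MEM@8 WB@9
I3 mul r5 <- r1,r4: IF@6 ID@7 stall=2 (RAW on I2.r4 (WB@9)) EX@10 MEM@11 WB@12

Answer: 5 8 9 12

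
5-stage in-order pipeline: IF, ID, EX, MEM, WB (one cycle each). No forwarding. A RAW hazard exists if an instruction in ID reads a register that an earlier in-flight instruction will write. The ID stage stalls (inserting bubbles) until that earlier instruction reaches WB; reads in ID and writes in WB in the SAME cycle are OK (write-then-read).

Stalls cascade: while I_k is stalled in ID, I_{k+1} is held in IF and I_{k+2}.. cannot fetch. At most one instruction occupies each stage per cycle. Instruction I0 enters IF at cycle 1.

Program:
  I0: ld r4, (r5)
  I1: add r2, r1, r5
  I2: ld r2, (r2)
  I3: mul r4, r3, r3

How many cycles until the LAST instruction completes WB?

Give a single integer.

Answer: 10

Derivation:
I0 ld r4 <- r5: IF@1 ID@2 stall=0 (-) EX@3 MEM@4 WB@5
I1 add r2 <- r1,r5: IF@2 ID@3 stall=0 (-) EX@4 MEM@5 WB@6
I2 ld r2 <- r2: IF@3 ID@4 stall=2 (RAW on I1.r2 (WB@6)) EX@7 MEM@8 WB@9
I3 mul r4 <- r3,r3: IF@4 ID@7 stall=0 (-) EX@8 MEM@9 WB@10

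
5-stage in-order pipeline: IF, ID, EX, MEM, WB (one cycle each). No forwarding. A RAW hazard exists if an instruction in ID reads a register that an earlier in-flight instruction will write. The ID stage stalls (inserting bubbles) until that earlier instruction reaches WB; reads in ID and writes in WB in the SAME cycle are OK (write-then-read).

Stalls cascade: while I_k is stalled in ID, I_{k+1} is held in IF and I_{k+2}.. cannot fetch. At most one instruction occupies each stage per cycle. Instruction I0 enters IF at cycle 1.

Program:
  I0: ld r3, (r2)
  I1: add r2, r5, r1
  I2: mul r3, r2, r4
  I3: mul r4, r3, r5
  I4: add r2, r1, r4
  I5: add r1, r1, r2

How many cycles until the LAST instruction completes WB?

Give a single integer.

Answer: 18

Derivation:
I0 ld r3 <- r2: IF@1 ID@2 stall=0 (-) EX@3 MEM@4 WB@5
I1 add r2 <- r5,r1: IF@2 ID@3 stall=0 (-) EX@4 MEM@5 WB@6
I2 mul r3 <- r2,r4: IF@3 ID@4 stall=2 (RAW on I1.r2 (WB@6)) EX@7 MEM@8 WB@9
I3 mul r4 <- r3,r5: IF@4 ID@7 stall=2 (RAW on I2.r3 (WB@9)) EX@10 MEM@11 WB@12
I4 add r2 <- r1,r4: IF@7 ID@10 stall=2 (RAW on I3.r4 (WB@12)) EX@13 MEM@14 WB@15
I5 add r1 <- r1,r2: IF@10 ID@13 stall=2 (RAW on I4.r2 (WB@15)) EX@16 MEM@17 WB@18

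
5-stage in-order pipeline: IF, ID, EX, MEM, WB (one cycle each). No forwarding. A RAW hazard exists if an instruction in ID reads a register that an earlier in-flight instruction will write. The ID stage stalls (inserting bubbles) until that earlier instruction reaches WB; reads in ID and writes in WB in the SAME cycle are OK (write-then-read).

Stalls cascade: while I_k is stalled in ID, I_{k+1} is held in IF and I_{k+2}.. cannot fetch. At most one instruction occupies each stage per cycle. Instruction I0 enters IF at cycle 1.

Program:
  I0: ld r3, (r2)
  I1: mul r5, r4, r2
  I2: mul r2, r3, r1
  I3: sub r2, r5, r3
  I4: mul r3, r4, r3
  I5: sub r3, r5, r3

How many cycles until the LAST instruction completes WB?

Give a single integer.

Answer: 13

Derivation:
I0 ld r3 <- r2: IF@1 ID@2 stall=0 (-) EX@3 MEM@4 WB@5
I1 mul r5 <- r4,r2: IF@2 ID@3 stall=0 (-) EX@4 MEM@5 WB@6
I2 mul r2 <- r3,r1: IF@3 ID@4 stall=1 (RAW on I0.r3 (WB@5)) EX@6 MEM@7 WB@8
I3 sub r2 <- r5,r3: IF@4 ID@6 stall=0 (-) EX@7 MEM@8 WB@9
I4 mul r3 <- r4,r3: IF@6 ID@7 stall=0 (-) EX@8 MEM@9 WB@10
I5 sub r3 <- r5,r3: IF@7 ID@8 stall=2 (RAW on I4.r3 (WB@10)) EX@11 MEM@12 WB@13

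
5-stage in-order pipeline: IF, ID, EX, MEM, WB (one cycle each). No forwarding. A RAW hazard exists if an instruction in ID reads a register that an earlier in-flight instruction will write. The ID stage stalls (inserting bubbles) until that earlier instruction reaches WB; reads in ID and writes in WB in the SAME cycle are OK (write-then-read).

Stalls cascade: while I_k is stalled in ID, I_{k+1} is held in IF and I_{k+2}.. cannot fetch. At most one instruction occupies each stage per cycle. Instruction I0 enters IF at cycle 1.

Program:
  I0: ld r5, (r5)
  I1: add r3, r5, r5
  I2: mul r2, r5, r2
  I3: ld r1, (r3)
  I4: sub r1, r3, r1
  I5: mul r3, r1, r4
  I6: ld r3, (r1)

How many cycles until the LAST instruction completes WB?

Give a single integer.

I0 ld r5 <- r5: IF@1 ID@2 stall=0 (-) EX@3 MEM@4 WB@5
I1 add r3 <- r5,r5: IF@2 ID@3 stall=2 (RAW on I0.r5 (WB@5)) EX@6 MEM@7 WB@8
I2 mul r2 <- r5,r2: IF@3 ID@6 stall=0 (-) EX@7 MEM@8 WB@9
I3 ld r1 <- r3: IF@6 ID@7 stall=1 (RAW on I1.r3 (WB@8)) EX@9 MEM@10 WB@11
I4 sub r1 <- r3,r1: IF@7 ID@9 stall=2 (RAW on I3.r1 (WB@11)) EX@12 MEM@13 WB@14
I5 mul r3 <- r1,r4: IF@9 ID@12 stall=2 (RAW on I4.r1 (WB@14)) EX@15 MEM@16 WB@17
I6 ld r3 <- r1: IF@12 ID@15 stall=0 (-) EX@16 MEM@17 WB@18

Answer: 18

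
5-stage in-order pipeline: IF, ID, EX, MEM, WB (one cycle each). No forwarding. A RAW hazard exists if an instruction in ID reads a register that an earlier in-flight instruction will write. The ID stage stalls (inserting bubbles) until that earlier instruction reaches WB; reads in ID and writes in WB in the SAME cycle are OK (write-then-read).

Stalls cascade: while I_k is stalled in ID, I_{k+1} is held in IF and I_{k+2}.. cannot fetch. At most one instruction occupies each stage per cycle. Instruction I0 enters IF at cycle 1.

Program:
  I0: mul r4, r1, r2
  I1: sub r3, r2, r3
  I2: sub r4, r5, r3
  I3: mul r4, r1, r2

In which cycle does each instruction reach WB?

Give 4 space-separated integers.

Answer: 5 6 9 10

Derivation:
I0 mul r4 <- r1,r2: IF@1 ID@2 stall=0 (-) EX@3 MEM@4 WB@5
I1 sub r3 <- r2,r3: IF@2 ID@3 stall=0 (-) EX@4 MEM@5 WB@6
I2 sub r4 <- r5,r3: IF@3 ID@4 stall=2 (RAW on I1.r3 (WB@6)) EX@7 MEM@8 WB@9
I3 mul r4 <- r1,r2: IF@4 ID@7 stall=0 (-) EX@8 MEM@9 WB@10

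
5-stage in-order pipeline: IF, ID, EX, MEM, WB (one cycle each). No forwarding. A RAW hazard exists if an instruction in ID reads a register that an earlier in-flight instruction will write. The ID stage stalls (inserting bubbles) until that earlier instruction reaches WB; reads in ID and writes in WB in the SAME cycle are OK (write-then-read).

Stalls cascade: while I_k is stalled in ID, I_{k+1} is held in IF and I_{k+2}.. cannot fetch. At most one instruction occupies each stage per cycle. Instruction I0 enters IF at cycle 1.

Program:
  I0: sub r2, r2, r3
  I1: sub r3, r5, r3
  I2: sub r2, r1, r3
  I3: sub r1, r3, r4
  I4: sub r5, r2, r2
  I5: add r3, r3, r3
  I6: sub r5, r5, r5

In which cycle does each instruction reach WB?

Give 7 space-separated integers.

Answer: 5 6 9 10 12 13 15

Derivation:
I0 sub r2 <- r2,r3: IF@1 ID@2 stall=0 (-) EX@3 MEM@4 WB@5
I1 sub r3 <- r5,r3: IF@2 ID@3 stall=0 (-) EX@4 MEM@5 WB@6
I2 sub r2 <- r1,r3: IF@3 ID@4 stall=2 (RAW on I1.r3 (WB@6)) EX@7 MEM@8 WB@9
I3 sub r1 <- r3,r4: IF@4 ID@7 stall=0 (-) EX@8 MEM@9 WB@10
I4 sub r5 <- r2,r2: IF@7 ID@8 stall=1 (RAW on I2.r2 (WB@9)) EX@10 MEM@11 WB@12
I5 add r3 <- r3,r3: IF@8 ID@10 stall=0 (-) EX@11 MEM@12 WB@13
I6 sub r5 <- r5,r5: IF@10 ID@11 stall=1 (RAW on I4.r5 (WB@12)) EX@13 MEM@14 WB@15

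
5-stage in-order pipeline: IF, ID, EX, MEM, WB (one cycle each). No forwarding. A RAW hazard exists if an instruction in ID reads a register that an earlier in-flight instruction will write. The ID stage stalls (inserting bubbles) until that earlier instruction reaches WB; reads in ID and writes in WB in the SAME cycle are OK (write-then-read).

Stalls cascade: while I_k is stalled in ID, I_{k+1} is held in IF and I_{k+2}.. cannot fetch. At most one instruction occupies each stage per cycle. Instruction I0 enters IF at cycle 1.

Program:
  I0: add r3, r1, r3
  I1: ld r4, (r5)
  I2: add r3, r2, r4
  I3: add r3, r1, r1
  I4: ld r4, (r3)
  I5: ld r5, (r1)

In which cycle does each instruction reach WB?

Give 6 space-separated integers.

Answer: 5 6 9 10 13 14

Derivation:
I0 add r3 <- r1,r3: IF@1 ID@2 stall=0 (-) EX@3 MEM@4 WB@5
I1 ld r4 <- r5: IF@2 ID@3 stall=0 (-) EX@4 MEM@5 WB@6
I2 add r3 <- r2,r4: IF@3 ID@4 stall=2 (RAW on I1.r4 (WB@6)) EX@7 MEM@8 WB@9
I3 add r3 <- r1,r1: IF@4 ID@7 stall=0 (-) EX@8 MEM@9 WB@10
I4 ld r4 <- r3: IF@7 ID@8 stall=2 (RAW on I3.r3 (WB@10)) EX@11 MEM@12 WB@13
I5 ld r5 <- r1: IF@8 ID@11 stall=0 (-) EX@12 MEM@13 WB@14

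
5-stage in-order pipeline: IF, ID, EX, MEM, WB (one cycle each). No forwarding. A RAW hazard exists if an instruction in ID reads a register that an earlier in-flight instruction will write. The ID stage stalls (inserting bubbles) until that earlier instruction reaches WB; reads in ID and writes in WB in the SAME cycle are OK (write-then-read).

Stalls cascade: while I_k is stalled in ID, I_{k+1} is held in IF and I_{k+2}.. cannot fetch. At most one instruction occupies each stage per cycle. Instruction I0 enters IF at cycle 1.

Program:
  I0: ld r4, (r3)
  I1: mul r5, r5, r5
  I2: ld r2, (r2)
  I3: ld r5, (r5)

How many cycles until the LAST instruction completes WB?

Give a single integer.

Answer: 9

Derivation:
I0 ld r4 <- r3: IF@1 ID@2 stall=0 (-) EX@3 MEM@4 WB@5
I1 mul r5 <- r5,r5: IF@2 ID@3 stall=0 (-) EX@4 MEM@5 WB@6
I2 ld r2 <- r2: IF@3 ID@4 stall=0 (-) EX@5 MEM@6 WB@7
I3 ld r5 <- r5: IF@4 ID@5 stall=1 (RAW on I1.r5 (WB@6)) EX@7 MEM@8 WB@9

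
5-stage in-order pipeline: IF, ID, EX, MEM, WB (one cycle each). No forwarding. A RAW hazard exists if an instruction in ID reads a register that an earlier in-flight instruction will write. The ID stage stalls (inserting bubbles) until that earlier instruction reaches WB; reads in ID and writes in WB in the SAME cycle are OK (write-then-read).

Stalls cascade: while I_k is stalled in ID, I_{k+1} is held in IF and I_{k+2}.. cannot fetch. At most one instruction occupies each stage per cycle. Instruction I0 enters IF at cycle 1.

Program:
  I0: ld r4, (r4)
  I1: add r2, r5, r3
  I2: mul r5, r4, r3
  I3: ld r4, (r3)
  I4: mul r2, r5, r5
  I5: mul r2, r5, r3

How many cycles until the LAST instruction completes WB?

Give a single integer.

I0 ld r4 <- r4: IF@1 ID@2 stall=0 (-) EX@3 MEM@4 WB@5
I1 add r2 <- r5,r3: IF@2 ID@3 stall=0 (-) EX@4 MEM@5 WB@6
I2 mul r5 <- r4,r3: IF@3 ID@4 stall=1 (RAW on I0.r4 (WB@5)) EX@6 MEM@7 WB@8
I3 ld r4 <- r3: IF@4 ID@6 stall=0 (-) EX@7 MEM@8 WB@9
I4 mul r2 <- r5,r5: IF@6 ID@7 stall=1 (RAW on I2.r5 (WB@8)) EX@9 MEM@10 WB@11
I5 mul r2 <- r5,r3: IF@7 ID@9 stall=0 (-) EX@10 MEM@11 WB@12

Answer: 12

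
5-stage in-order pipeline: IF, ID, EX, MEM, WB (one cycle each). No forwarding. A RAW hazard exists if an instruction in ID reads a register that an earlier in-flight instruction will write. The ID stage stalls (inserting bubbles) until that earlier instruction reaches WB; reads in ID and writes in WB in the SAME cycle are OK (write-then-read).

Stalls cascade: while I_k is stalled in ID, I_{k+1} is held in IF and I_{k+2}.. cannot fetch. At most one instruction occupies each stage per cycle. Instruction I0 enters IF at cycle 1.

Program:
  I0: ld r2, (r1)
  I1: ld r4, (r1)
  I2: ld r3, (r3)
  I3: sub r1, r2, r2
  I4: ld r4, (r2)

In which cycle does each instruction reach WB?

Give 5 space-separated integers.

Answer: 5 6 7 8 9

Derivation:
I0 ld r2 <- r1: IF@1 ID@2 stall=0 (-) EX@3 MEM@4 WB@5
I1 ld r4 <- r1: IF@2 ID@3 stall=0 (-) EX@4 MEM@5 WB@6
I2 ld r3 <- r3: IF@3 ID@4 stall=0 (-) EX@5 MEM@6 WB@7
I3 sub r1 <- r2,r2: IF@4 ID@5 stall=0 (-) EX@6 MEM@7 WB@8
I4 ld r4 <- r2: IF@5 ID@6 stall=0 (-) EX@7 MEM@8 WB@9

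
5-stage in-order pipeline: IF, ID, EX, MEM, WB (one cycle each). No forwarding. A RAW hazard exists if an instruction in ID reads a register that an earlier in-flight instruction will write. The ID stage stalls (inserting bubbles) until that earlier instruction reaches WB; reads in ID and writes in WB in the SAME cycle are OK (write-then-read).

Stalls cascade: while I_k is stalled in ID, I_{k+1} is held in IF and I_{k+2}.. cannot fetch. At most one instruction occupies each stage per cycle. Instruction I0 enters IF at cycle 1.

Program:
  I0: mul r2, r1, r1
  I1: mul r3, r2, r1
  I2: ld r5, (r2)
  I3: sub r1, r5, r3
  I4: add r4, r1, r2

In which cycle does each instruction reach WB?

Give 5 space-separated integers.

I0 mul r2 <- r1,r1: IF@1 ID@2 stall=0 (-) EX@3 MEM@4 WB@5
I1 mul r3 <- r2,r1: IF@2 ID@3 stall=2 (RAW on I0.r2 (WB@5)) EX@6 MEM@7 WB@8
I2 ld r5 <- r2: IF@3 ID@6 stall=0 (-) EX@7 MEM@8 WB@9
I3 sub r1 <- r5,r3: IF@6 ID@7 stall=2 (RAW on I2.r5 (WB@9)) EX@10 MEM@11 WB@12
I4 add r4 <- r1,r2: IF@7 ID@10 stall=2 (RAW on I3.r1 (WB@12)) EX@13 MEM@14 WB@15

Answer: 5 8 9 12 15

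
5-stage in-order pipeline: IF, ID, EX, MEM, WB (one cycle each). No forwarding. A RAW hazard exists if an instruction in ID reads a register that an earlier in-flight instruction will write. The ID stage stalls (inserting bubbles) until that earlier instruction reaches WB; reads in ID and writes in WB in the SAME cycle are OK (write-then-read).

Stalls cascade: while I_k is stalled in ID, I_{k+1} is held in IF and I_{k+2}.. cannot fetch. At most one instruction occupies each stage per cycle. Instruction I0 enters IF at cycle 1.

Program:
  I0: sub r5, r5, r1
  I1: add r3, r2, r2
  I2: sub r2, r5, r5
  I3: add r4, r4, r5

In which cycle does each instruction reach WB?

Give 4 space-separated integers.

I0 sub r5 <- r5,r1: IF@1 ID@2 stall=0 (-) EX@3 MEM@4 WB@5
I1 add r3 <- r2,r2: IF@2 ID@3 stall=0 (-) EX@4 MEM@5 WB@6
I2 sub r2 <- r5,r5: IF@3 ID@4 stall=1 (RAW on I0.r5 (WB@5)) EX@6 MEM@7 WB@8
I3 add r4 <- r4,r5: IF@4 ID@6 stall=0 (-) EX@7 MEM@8 WB@9

Answer: 5 6 8 9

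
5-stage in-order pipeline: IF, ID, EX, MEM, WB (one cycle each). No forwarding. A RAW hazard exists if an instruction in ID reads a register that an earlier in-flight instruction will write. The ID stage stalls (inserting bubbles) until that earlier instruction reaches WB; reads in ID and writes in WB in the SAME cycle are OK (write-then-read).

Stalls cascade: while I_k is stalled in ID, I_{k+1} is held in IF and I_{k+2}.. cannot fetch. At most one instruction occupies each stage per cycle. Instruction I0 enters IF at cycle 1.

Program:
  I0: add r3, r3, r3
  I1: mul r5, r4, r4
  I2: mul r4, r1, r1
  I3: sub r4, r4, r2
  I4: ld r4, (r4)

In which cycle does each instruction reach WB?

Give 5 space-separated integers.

Answer: 5 6 7 10 13

Derivation:
I0 add r3 <- r3,r3: IF@1 ID@2 stall=0 (-) EX@3 MEM@4 WB@5
I1 mul r5 <- r4,r4: IF@2 ID@3 stall=0 (-) EX@4 MEM@5 WB@6
I2 mul r4 <- r1,r1: IF@3 ID@4 stall=0 (-) EX@5 MEM@6 WB@7
I3 sub r4 <- r4,r2: IF@4 ID@5 stall=2 (RAW on I2.r4 (WB@7)) EX@8 MEM@9 WB@10
I4 ld r4 <- r4: IF@5 ID@8 stall=2 (RAW on I3.r4 (WB@10)) EX@11 MEM@12 WB@13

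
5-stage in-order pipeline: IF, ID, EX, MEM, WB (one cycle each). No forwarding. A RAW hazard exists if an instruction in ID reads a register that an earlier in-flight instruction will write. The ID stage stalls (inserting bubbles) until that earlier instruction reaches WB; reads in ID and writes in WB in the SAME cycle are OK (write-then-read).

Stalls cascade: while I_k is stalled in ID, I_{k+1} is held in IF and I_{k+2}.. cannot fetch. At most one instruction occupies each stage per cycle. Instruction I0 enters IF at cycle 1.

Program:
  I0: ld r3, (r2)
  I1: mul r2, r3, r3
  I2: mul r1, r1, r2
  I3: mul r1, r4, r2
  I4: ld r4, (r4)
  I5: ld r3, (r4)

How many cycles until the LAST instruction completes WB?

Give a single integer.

I0 ld r3 <- r2: IF@1 ID@2 stall=0 (-) EX@3 MEM@4 WB@5
I1 mul r2 <- r3,r3: IF@2 ID@3 stall=2 (RAW on I0.r3 (WB@5)) EX@6 MEM@7 WB@8
I2 mul r1 <- r1,r2: IF@3 ID@6 stall=2 (RAW on I1.r2 (WB@8)) EX@9 MEM@10 WB@11
I3 mul r1 <- r4,r2: IF@6 ID@9 stall=0 (-) EX@10 MEM@11 WB@12
I4 ld r4 <- r4: IF@9 ID@10 stall=0 (-) EX@11 MEM@12 WB@13
I5 ld r3 <- r4: IF@10 ID@11 stall=2 (RAW on I4.r4 (WB@13)) EX@14 MEM@15 WB@16

Answer: 16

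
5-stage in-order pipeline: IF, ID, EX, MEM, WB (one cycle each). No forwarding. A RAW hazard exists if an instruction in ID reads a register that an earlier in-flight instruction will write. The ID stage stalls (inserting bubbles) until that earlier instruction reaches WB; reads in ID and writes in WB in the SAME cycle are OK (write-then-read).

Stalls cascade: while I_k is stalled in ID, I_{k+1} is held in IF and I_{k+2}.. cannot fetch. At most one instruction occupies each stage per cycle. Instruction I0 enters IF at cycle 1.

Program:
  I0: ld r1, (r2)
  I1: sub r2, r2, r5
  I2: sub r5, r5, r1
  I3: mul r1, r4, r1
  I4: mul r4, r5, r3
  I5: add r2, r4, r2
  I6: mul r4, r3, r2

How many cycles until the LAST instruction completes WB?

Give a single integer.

I0 ld r1 <- r2: IF@1 ID@2 stall=0 (-) EX@3 MEM@4 WB@5
I1 sub r2 <- r2,r5: IF@2 ID@3 stall=0 (-) EX@4 MEM@5 WB@6
I2 sub r5 <- r5,r1: IF@3 ID@4 stall=1 (RAW on I0.r1 (WB@5)) EX@6 MEM@7 WB@8
I3 mul r1 <- r4,r1: IF@4 ID@6 stall=0 (-) EX@7 MEM@8 WB@9
I4 mul r4 <- r5,r3: IF@6 ID@7 stall=1 (RAW on I2.r5 (WB@8)) EX@9 MEM@10 WB@11
I5 add r2 <- r4,r2: IF@7 ID@9 stall=2 (RAW on I4.r4 (WB@11)) EX@12 MEM@13 WB@14
I6 mul r4 <- r3,r2: IF@9 ID@12 stall=2 (RAW on I5.r2 (WB@14)) EX@15 MEM@16 WB@17

Answer: 17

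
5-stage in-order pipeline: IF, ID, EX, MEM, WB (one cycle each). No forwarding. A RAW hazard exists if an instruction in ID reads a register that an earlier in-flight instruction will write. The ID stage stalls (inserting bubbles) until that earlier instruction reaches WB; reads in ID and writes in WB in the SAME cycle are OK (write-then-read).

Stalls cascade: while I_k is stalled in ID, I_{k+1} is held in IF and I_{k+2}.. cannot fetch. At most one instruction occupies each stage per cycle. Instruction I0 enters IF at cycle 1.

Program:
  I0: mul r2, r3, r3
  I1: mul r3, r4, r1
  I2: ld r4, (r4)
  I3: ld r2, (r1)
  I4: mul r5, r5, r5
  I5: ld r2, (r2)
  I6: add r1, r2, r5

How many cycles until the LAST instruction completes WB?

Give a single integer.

I0 mul r2 <- r3,r3: IF@1 ID@2 stall=0 (-) EX@3 MEM@4 WB@5
I1 mul r3 <- r4,r1: IF@2 ID@3 stall=0 (-) EX@4 MEM@5 WB@6
I2 ld r4 <- r4: IF@3 ID@4 stall=0 (-) EX@5 MEM@6 WB@7
I3 ld r2 <- r1: IF@4 ID@5 stall=0 (-) EX@6 MEM@7 WB@8
I4 mul r5 <- r5,r5: IF@5 ID@6 stall=0 (-) EX@7 MEM@8 WB@9
I5 ld r2 <- r2: IF@6 ID@7 stall=1 (RAW on I3.r2 (WB@8)) EX@9 MEM@10 WB@11
I6 add r1 <- r2,r5: IF@7 ID@9 stall=2 (RAW on I5.r2 (WB@11)) EX@12 MEM@13 WB@14

Answer: 14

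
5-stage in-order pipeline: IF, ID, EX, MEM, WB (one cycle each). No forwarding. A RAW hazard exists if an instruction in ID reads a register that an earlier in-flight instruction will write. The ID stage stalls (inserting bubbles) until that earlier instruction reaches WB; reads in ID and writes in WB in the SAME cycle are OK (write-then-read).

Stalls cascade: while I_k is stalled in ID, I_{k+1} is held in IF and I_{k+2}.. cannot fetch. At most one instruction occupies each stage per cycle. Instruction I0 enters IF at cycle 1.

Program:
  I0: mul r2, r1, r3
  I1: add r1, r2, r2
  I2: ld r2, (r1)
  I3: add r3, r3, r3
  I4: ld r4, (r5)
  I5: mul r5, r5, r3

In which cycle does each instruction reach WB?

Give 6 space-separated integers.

I0 mul r2 <- r1,r3: IF@1 ID@2 stall=0 (-) EX@3 MEM@4 WB@5
I1 add r1 <- r2,r2: IF@2 ID@3 stall=2 (RAW on I0.r2 (WB@5)) EX@6 MEM@7 WB@8
I2 ld r2 <- r1: IF@3 ID@6 stall=2 (RAW on I1.r1 (WB@8)) EX@9 MEM@10 WB@11
I3 add r3 <- r3,r3: IF@6 ID@9 stall=0 (-) EX@10 MEM@11 WB@12
I4 ld r4 <- r5: IF@9 ID@10 stall=0 (-) EX@11 MEM@12 WB@13
I5 mul r5 <- r5,r3: IF@10 ID@11 stall=1 (RAW on I3.r3 (WB@12)) EX@13 MEM@14 WB@15

Answer: 5 8 11 12 13 15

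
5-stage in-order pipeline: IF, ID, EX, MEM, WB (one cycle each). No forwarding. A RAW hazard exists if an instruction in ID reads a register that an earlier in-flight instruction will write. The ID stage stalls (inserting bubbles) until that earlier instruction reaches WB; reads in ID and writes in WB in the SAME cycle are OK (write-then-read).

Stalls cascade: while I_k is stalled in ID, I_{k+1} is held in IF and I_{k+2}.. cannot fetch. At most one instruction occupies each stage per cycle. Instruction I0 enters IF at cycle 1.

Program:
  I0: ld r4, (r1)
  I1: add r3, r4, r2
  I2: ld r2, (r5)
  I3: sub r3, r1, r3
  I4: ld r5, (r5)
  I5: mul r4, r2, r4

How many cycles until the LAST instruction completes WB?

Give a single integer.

Answer: 13

Derivation:
I0 ld r4 <- r1: IF@1 ID@2 stall=0 (-) EX@3 MEM@4 WB@5
I1 add r3 <- r4,r2: IF@2 ID@3 stall=2 (RAW on I0.r4 (WB@5)) EX@6 MEM@7 WB@8
I2 ld r2 <- r5: IF@3 ID@6 stall=0 (-) EX@7 MEM@8 WB@9
I3 sub r3 <- r1,r3: IF@6 ID@7 stall=1 (RAW on I1.r3 (WB@8)) EX@9 MEM@10 WB@11
I4 ld r5 <- r5: IF@7 ID@9 stall=0 (-) EX@10 MEM@11 WB@12
I5 mul r4 <- r2,r4: IF@9 ID@10 stall=0 (-) EX@11 MEM@12 WB@13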